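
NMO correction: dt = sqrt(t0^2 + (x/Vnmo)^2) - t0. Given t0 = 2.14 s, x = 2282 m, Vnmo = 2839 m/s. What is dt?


x/Vnmo = 2282/2839 = 0.803804
(x/Vnmo)^2 = 0.646101
t0^2 = 4.5796
sqrt(4.5796 + 0.646101) = 2.285979
dt = 2.285979 - 2.14 = 0.145979

0.145979


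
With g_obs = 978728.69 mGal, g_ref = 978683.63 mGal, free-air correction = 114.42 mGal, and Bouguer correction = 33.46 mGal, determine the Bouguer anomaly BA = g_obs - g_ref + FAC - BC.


BA = g_obs - g_ref + FAC - BC
= 978728.69 - 978683.63 + 114.42 - 33.46
= 126.02 mGal

126.02


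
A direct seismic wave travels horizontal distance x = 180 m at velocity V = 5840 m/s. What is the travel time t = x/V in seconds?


t = x / V
= 180 / 5840
= 0.0308 s

0.0308


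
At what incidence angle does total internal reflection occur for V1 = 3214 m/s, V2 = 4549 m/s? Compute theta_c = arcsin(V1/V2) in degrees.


V1/V2 = 3214/4549 = 0.706529
theta_c = arcsin(0.706529) = 44.9532 degrees

44.9532


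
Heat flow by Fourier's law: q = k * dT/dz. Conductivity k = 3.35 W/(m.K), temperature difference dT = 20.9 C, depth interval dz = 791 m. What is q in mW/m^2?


q = k * dT / dz * 1000
= 3.35 * 20.9 / 791 * 1000
= 0.088515 * 1000
= 88.5145 mW/m^2

88.5145


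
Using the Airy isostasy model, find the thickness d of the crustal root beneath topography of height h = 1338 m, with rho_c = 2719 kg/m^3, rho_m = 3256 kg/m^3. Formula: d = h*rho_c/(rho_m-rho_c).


rho_m - rho_c = 3256 - 2719 = 537
d = 1338 * 2719 / 537
= 3638022 / 537
= 6774.72 m

6774.72


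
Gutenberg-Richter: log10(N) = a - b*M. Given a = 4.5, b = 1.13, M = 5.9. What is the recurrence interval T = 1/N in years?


log10(N) = 4.5 - 1.13*5.9 = -2.167
N = 10^-2.167 = 0.006808
T = 1/N = 1/0.006808 = 146.8926 years

146.8926


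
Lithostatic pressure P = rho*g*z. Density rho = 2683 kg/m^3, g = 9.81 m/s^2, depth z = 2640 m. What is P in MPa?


P = rho * g * z / 1e6
= 2683 * 9.81 * 2640 / 1e6
= 69485407.2 / 1e6
= 69.4854 MPa

69.4854


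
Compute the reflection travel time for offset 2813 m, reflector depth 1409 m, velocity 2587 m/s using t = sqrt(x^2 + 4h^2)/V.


x^2 + 4h^2 = 2813^2 + 4*1409^2 = 7912969 + 7941124 = 15854093
sqrt(15854093) = 3981.7199
t = 3981.7199 / 2587 = 1.5391 s

1.5391


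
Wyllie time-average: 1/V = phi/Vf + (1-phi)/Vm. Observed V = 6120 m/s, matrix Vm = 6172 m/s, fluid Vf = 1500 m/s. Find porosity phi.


1/V - 1/Vm = 1/6120 - 1/6172 = 1.38e-06
1/Vf - 1/Vm = 1/1500 - 1/6172 = 0.00050464
phi = 1.38e-06 / 0.00050464 = 0.0027

0.0027


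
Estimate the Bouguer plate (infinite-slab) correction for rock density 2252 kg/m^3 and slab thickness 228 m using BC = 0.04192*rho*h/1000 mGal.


BC = 0.04192 * rho * h / 1000
= 0.04192 * 2252 * 228 / 1000
= 21.5241 mGal

21.5241


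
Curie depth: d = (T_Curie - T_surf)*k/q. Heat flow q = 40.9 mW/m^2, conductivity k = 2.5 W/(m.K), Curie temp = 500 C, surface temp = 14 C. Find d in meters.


T_Curie - T_surf = 500 - 14 = 486 C
Convert q to W/m^2: 40.9 mW/m^2 = 0.0409 W/m^2
d = 486 * 2.5 / 0.0409 = 29706.6 m

29706.6


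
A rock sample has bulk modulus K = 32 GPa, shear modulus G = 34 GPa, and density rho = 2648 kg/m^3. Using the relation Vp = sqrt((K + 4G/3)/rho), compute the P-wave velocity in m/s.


First compute the effective modulus:
K + 4G/3 = 32e9 + 4*34e9/3 = 77333333333.33 Pa
Then divide by density:
77333333333.33 / 2648 = 29204431.0171 Pa/(kg/m^3)
Take the square root:
Vp = sqrt(29204431.0171) = 5404.11 m/s

5404.11


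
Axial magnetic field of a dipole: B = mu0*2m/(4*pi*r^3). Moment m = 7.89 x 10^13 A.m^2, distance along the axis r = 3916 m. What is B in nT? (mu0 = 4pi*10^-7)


m = 7.89 x 10^13 = 78900000000000 A.m^2
2m = 157800000000000 A.m^2
r^3 = 3916^3 = 60052079296
B = (4pi*10^-7) * 157800000000000 / (4*pi * 60052079296) * 1e9
= 198297328.294588 / 754636684596.42 * 1e9
= 262771.9171 nT

262771.9171


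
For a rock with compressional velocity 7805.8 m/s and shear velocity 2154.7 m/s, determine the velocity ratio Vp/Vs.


Vp/Vs = 7805.8 / 2154.7
= 3.6227

3.6227


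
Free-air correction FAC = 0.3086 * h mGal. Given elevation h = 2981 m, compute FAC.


FAC = 0.3086 * h
= 0.3086 * 2981
= 919.9366 mGal

919.9366


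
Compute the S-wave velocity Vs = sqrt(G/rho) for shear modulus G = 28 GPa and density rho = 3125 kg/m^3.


Convert G to Pa: G = 28e9 Pa
Compute G/rho = 28e9 / 3125 = 8960000.0
Vs = sqrt(8960000.0) = 2993.33 m/s

2993.33


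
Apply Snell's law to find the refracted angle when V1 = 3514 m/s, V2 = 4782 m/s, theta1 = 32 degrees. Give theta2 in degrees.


sin(theta1) = sin(32 deg) = 0.529919
sin(theta2) = V2/V1 * sin(theta1) = 4782/3514 * 0.529919 = 0.721137
theta2 = arcsin(0.721137) = 46.1484 degrees

46.1484


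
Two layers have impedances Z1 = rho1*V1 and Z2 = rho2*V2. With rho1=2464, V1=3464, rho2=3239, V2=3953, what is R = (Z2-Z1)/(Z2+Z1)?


Z1 = 2464 * 3464 = 8535296
Z2 = 3239 * 3953 = 12803767
R = (12803767 - 8535296) / (12803767 + 8535296) = 4268471 / 21339063 = 0.2

0.2


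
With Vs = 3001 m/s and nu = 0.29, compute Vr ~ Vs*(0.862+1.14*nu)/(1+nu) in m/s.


Numerator factor = 0.862 + 1.14*0.29 = 1.1926
Denominator = 1 + 0.29 = 1.29
Vr = 3001 * 1.1926 / 1.29 = 2774.41 m/s

2774.41


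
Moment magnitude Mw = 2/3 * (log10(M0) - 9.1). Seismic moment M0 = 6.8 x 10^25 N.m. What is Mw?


log10(M0) = log10(6.8 x 10^25) = 25.8325
Mw = 2/3 * (25.8325 - 9.1)
= 2/3 * 16.7325
= 11.16

11.16


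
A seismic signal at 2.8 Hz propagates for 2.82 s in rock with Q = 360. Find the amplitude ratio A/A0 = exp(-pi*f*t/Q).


pi*f*t/Q = pi*2.8*2.82/360 = 0.068906
A/A0 = exp(-0.068906) = 0.933415

0.933415


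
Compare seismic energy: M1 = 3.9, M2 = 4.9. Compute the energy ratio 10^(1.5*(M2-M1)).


M2 - M1 = 4.9 - 3.9 = 1.0
1.5 * 1.0 = 1.5
ratio = 10^1.5 = 31.62

31.62


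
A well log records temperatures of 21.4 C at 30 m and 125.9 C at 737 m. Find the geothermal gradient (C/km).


dT = 125.9 - 21.4 = 104.5 C
dz = 737 - 30 = 707 m
gradient = dT/dz * 1000 = 104.5/707 * 1000 = 147.8076 C/km

147.8076


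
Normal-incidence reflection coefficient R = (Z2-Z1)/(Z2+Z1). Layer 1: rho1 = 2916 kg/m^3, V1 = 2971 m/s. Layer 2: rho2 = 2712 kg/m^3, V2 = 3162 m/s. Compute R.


Z1 = 2916 * 2971 = 8663436
Z2 = 2712 * 3162 = 8575344
R = (8575344 - 8663436) / (8575344 + 8663436) = -88092 / 17238780 = -0.0051

-0.0051


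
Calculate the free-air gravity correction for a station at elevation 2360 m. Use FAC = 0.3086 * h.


FAC = 0.3086 * h
= 0.3086 * 2360
= 728.296 mGal

728.296


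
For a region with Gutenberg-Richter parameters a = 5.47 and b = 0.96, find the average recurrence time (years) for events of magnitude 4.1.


log10(N) = 5.47 - 0.96*4.1 = 1.534
N = 10^1.534 = 34.197944
T = 1/N = 1/34.197944 = 0.0292 years

0.0292


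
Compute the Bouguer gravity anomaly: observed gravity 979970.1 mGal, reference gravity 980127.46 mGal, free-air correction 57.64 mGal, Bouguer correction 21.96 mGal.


BA = g_obs - g_ref + FAC - BC
= 979970.1 - 980127.46 + 57.64 - 21.96
= -121.68 mGal

-121.68


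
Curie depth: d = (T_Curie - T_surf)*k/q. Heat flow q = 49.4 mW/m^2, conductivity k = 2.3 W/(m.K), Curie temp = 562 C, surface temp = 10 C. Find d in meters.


T_Curie - T_surf = 562 - 10 = 552 C
Convert q to W/m^2: 49.4 mW/m^2 = 0.0494 W/m^2
d = 552 * 2.3 / 0.0494 = 25700.4 m

25700.4


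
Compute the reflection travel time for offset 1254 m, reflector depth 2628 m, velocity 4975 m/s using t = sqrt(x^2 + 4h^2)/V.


x^2 + 4h^2 = 1254^2 + 4*2628^2 = 1572516 + 27625536 = 29198052
sqrt(29198052) = 5403.5222
t = 5403.5222 / 4975 = 1.0861 s

1.0861


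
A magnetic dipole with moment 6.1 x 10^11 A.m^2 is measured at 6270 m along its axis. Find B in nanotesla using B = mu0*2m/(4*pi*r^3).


m = 6.1 x 10^11 = 610000000000 A.m^2
2m = 1220000000000 A.m^2
r^3 = 6270^3 = 246491883000
B = (4pi*10^-7) * 1220000000000 / (4*pi * 246491883000) * 1e9
= 1533097.214952 / 3097508355209.26 * 1e9
= 494.9453 nT

494.9453


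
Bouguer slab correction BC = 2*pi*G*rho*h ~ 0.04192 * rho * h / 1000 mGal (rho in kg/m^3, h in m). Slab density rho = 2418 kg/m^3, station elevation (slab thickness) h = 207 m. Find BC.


BC = 0.04192 * rho * h / 1000
= 0.04192 * 2418 * 207 / 1000
= 20.982 mGal

20.982


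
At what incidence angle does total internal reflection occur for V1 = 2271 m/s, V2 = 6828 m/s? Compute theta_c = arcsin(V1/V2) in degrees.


V1/V2 = 2271/6828 = 0.332601
theta_c = arcsin(0.332601) = 19.4267 degrees

19.4267


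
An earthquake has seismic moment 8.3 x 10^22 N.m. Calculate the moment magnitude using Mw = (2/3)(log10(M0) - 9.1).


log10(M0) = log10(8.3 x 10^22) = 22.9191
Mw = 2/3 * (22.9191 - 9.1)
= 2/3 * 13.8191
= 9.21

9.21


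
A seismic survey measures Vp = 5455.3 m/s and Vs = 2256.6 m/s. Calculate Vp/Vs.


Vp/Vs = 5455.3 / 2256.6
= 2.4175

2.4175


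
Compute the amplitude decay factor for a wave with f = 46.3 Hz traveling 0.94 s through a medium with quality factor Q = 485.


pi*f*t/Q = pi*46.3*0.94/485 = 0.281914
A/A0 = exp(-0.281914) = 0.754338

0.754338


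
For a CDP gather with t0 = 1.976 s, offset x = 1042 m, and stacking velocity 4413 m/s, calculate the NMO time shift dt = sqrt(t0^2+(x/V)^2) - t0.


x/Vnmo = 1042/4413 = 0.236121
(x/Vnmo)^2 = 0.055753
t0^2 = 3.904576
sqrt(3.904576 + 0.055753) = 1.990058
dt = 1.990058 - 1.976 = 0.014058

0.014058


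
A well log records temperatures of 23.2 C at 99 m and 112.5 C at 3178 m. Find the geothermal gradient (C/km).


dT = 112.5 - 23.2 = 89.3 C
dz = 3178 - 99 = 3079 m
gradient = dT/dz * 1000 = 89.3/3079 * 1000 = 29.0029 C/km

29.0029


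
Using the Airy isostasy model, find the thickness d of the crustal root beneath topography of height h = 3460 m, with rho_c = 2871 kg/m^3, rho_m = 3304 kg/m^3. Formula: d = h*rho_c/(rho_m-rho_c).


rho_m - rho_c = 3304 - 2871 = 433
d = 3460 * 2871 / 433
= 9933660 / 433
= 22941.48 m

22941.48


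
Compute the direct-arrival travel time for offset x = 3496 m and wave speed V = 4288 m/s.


t = x / V
= 3496 / 4288
= 0.8153 s

0.8153


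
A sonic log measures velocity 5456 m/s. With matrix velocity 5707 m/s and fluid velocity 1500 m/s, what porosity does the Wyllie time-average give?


1/V - 1/Vm = 1/5456 - 1/5707 = 8.06e-06
1/Vf - 1/Vm = 1/1500 - 1/5707 = 0.00049144
phi = 8.06e-06 / 0.00049144 = 0.0164

0.0164


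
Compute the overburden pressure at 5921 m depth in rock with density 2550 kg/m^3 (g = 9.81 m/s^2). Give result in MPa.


P = rho * g * z / 1e6
= 2550 * 9.81 * 5921 / 1e6
= 148116775.5 / 1e6
= 148.1168 MPa

148.1168


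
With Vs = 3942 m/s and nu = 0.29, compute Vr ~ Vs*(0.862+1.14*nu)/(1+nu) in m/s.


Numerator factor = 0.862 + 1.14*0.29 = 1.1926
Denominator = 1 + 0.29 = 1.29
Vr = 3942 * 1.1926 / 1.29 = 3644.36 m/s

3644.36


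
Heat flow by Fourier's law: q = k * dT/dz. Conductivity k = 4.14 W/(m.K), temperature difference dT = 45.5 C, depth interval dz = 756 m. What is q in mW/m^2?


q = k * dT / dz * 1000
= 4.14 * 45.5 / 756 * 1000
= 0.249167 * 1000
= 249.1667 mW/m^2

249.1667


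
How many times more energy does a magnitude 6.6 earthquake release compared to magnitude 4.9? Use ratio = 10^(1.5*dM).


M2 - M1 = 6.6 - 4.9 = 1.7
1.5 * 1.7 = 2.55
ratio = 10^2.55 = 354.81

354.81


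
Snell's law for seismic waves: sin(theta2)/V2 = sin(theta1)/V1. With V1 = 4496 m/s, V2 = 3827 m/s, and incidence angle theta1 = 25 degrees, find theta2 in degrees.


sin(theta1) = sin(25 deg) = 0.422618
sin(theta2) = V2/V1 * sin(theta1) = 3827/4496 * 0.422618 = 0.359733
theta2 = arcsin(0.359733) = 21.0838 degrees

21.0838


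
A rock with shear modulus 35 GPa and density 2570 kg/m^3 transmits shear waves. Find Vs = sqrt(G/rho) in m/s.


Convert G to Pa: G = 35e9 Pa
Compute G/rho = 35e9 / 2570 = 13618677.0428
Vs = sqrt(13618677.0428) = 3690.35 m/s

3690.35


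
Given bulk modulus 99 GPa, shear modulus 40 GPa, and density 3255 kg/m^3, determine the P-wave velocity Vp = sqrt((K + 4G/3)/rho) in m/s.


First compute the effective modulus:
K + 4G/3 = 99e9 + 4*40e9/3 = 152333333333.33 Pa
Then divide by density:
152333333333.33 / 3255 = 46799795.1869 Pa/(kg/m^3)
Take the square root:
Vp = sqrt(46799795.1869) = 6841.04 m/s

6841.04


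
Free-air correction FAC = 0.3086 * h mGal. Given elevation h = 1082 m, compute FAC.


FAC = 0.3086 * h
= 0.3086 * 1082
= 333.9052 mGal

333.9052


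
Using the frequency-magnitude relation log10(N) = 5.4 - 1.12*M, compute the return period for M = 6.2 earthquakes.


log10(N) = 5.4 - 1.12*6.2 = -1.544
N = 10^-1.544 = 0.028576
T = 1/N = 1/0.028576 = 34.9945 years

34.9945


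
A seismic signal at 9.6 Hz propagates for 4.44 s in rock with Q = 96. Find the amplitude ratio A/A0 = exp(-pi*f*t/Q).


pi*f*t/Q = pi*9.6*4.44/96 = 1.394867
A/A0 = exp(-1.394867) = 0.247866

0.247866


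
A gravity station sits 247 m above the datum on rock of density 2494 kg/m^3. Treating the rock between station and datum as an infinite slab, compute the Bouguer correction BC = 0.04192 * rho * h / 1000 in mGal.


BC = 0.04192 * rho * h / 1000
= 0.04192 * 2494 * 247 / 1000
= 25.8235 mGal

25.8235


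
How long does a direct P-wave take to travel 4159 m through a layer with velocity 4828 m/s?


t = x / V
= 4159 / 4828
= 0.8614 s

0.8614


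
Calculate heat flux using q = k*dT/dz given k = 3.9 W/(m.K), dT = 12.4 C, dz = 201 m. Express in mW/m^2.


q = k * dT / dz * 1000
= 3.9 * 12.4 / 201 * 1000
= 0.240597 * 1000
= 240.597 mW/m^2

240.597


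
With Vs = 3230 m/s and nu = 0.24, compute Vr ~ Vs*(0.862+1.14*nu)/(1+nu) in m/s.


Numerator factor = 0.862 + 1.14*0.24 = 1.1356
Denominator = 1 + 0.24 = 1.24
Vr = 3230 * 1.1356 / 1.24 = 2958.05 m/s

2958.05


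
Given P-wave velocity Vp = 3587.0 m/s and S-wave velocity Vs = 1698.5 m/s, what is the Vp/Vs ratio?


Vp/Vs = 3587.0 / 1698.5
= 2.1119

2.1119


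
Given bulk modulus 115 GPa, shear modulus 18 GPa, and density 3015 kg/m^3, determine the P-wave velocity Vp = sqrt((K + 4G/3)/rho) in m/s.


First compute the effective modulus:
K + 4G/3 = 115e9 + 4*18e9/3 = 139000000000.0 Pa
Then divide by density:
139000000000.0 / 3015 = 46102819.2371 Pa/(kg/m^3)
Take the square root:
Vp = sqrt(46102819.2371) = 6789.91 m/s

6789.91


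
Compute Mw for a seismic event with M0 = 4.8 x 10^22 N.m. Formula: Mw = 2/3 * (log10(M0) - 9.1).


log10(M0) = log10(4.8 x 10^22) = 22.6812
Mw = 2/3 * (22.6812 - 9.1)
= 2/3 * 13.5812
= 9.05

9.05


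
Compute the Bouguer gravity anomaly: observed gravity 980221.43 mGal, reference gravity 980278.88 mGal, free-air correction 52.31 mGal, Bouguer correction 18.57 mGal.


BA = g_obs - g_ref + FAC - BC
= 980221.43 - 980278.88 + 52.31 - 18.57
= -23.71 mGal

-23.71


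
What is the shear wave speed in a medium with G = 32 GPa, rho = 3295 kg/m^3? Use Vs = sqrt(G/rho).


Convert G to Pa: G = 32e9 Pa
Compute G/rho = 32e9 / 3295 = 9711684.3703
Vs = sqrt(9711684.3703) = 3116.36 m/s

3116.36


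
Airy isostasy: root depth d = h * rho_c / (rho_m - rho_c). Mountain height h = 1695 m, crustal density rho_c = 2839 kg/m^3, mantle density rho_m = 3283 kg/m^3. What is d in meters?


rho_m - rho_c = 3283 - 2839 = 444
d = 1695 * 2839 / 444
= 4812105 / 444
= 10838.07 m

10838.07


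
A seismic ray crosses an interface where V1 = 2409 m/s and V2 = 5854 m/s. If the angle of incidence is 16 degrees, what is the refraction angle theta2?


sin(theta1) = sin(16 deg) = 0.275637
sin(theta2) = V2/V1 * sin(theta1) = 5854/2409 * 0.275637 = 0.669814
theta2 = arcsin(0.669814) = 42.0527 degrees

42.0527


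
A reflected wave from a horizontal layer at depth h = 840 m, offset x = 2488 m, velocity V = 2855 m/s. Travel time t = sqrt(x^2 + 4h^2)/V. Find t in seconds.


x^2 + 4h^2 = 2488^2 + 4*840^2 = 6190144 + 2822400 = 9012544
sqrt(9012544) = 3002.0899
t = 3002.0899 / 2855 = 1.0515 s

1.0515


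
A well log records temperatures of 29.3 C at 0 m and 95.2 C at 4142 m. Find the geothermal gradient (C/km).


dT = 95.2 - 29.3 = 65.9 C
dz = 4142 - 0 = 4142 m
gradient = dT/dz * 1000 = 65.9/4142 * 1000 = 15.9102 C/km

15.9102


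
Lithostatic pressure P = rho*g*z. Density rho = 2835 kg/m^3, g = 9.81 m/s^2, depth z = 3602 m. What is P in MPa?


P = rho * g * z / 1e6
= 2835 * 9.81 * 3602 / 1e6
= 100176482.7 / 1e6
= 100.1765 MPa

100.1765


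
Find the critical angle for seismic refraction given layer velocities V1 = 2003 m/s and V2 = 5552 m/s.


V1/V2 = 2003/5552 = 0.360771
theta_c = arcsin(0.360771) = 21.1475 degrees

21.1475


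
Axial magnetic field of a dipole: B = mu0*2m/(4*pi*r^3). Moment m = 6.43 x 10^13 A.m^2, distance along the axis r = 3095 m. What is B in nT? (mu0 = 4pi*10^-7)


m = 6.43 x 10^13 = 64300000000000 A.m^2
2m = 128600000000000 A.m^2
r^3 = 3095^3 = 29647082375
B = (4pi*10^-7) * 128600000000000 / (4*pi * 29647082375) * 1e9
= 161603526.100659 / 372556224758.69 * 1e9
= 433769.4967 nT

433769.4967


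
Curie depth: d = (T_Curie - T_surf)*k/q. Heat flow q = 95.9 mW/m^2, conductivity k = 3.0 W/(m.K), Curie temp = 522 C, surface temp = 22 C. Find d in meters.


T_Curie - T_surf = 522 - 22 = 500 C
Convert q to W/m^2: 95.9 mW/m^2 = 0.0959 W/m^2
d = 500 * 3.0 / 0.0959 = 15641.29 m

15641.29


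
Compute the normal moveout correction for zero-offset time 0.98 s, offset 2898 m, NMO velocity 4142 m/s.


x/Vnmo = 2898/4142 = 0.699662
(x/Vnmo)^2 = 0.489527
t0^2 = 0.9604
sqrt(0.9604 + 0.489527) = 1.204129
dt = 1.204129 - 0.98 = 0.224129

0.224129


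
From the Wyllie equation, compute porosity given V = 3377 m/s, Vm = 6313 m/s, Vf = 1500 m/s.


1/V - 1/Vm = 1/3377 - 1/6313 = 0.00013772
1/Vf - 1/Vm = 1/1500 - 1/6313 = 0.00050826
phi = 0.00013772 / 0.00050826 = 0.271

0.271


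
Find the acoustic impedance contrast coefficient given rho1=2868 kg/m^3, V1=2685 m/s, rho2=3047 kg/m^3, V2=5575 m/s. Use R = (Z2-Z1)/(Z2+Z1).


Z1 = 2868 * 2685 = 7700580
Z2 = 3047 * 5575 = 16987025
R = (16987025 - 7700580) / (16987025 + 7700580) = 9286445 / 24687605 = 0.3762

0.3762


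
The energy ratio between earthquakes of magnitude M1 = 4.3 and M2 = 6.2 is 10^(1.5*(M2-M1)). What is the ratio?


M2 - M1 = 6.2 - 4.3 = 1.9
1.5 * 1.9 = 2.85
ratio = 10^2.85 = 707.95

707.95


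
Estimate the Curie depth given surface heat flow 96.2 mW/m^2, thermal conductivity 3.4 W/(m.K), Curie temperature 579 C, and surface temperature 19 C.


T_Curie - T_surf = 579 - 19 = 560 C
Convert q to W/m^2: 96.2 mW/m^2 = 0.0962 W/m^2
d = 560 * 3.4 / 0.0962 = 19792.1 m

19792.1


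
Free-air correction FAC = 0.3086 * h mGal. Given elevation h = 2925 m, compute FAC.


FAC = 0.3086 * h
= 0.3086 * 2925
= 902.655 mGal

902.655


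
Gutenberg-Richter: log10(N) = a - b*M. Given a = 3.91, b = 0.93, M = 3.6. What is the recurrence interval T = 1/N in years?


log10(N) = 3.91 - 0.93*3.6 = 0.562
N = 10^0.562 = 3.647539
T = 1/N = 1/3.647539 = 0.2742 years

0.2742


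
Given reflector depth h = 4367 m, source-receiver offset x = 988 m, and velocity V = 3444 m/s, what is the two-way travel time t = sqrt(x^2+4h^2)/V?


x^2 + 4h^2 = 988^2 + 4*4367^2 = 976144 + 76282756 = 77258900
sqrt(77258900) = 8789.7042
t = 8789.7042 / 3444 = 2.5522 s

2.5522


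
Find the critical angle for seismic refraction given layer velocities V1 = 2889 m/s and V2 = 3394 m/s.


V1/V2 = 2889/3394 = 0.851208
theta_c = arcsin(0.851208) = 58.3433 degrees

58.3433


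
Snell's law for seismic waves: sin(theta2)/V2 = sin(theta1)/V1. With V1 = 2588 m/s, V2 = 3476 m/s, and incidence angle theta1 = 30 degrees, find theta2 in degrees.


sin(theta1) = sin(30 deg) = 0.5
sin(theta2) = V2/V1 * sin(theta1) = 3476/2588 * 0.5 = 0.671561
theta2 = arcsin(0.671561) = 42.1877 degrees

42.1877


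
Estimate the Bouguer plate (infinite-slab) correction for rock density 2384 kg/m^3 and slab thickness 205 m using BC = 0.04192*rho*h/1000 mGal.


BC = 0.04192 * rho * h / 1000
= 0.04192 * 2384 * 205 / 1000
= 20.4871 mGal

20.4871


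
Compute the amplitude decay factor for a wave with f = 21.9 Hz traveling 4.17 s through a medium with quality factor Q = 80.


pi*f*t/Q = pi*21.9*4.17/80 = 3.586246
A/A0 = exp(-3.586246) = 0.027702

0.027702


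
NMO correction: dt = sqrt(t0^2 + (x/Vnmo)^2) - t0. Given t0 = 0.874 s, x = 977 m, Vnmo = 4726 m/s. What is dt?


x/Vnmo = 977/4726 = 0.206729
(x/Vnmo)^2 = 0.042737
t0^2 = 0.763876
sqrt(0.763876 + 0.042737) = 0.898116
dt = 0.898116 - 0.874 = 0.024116

0.024116


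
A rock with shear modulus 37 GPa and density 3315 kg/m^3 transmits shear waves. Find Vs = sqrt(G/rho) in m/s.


Convert G to Pa: G = 37e9 Pa
Compute G/rho = 37e9 / 3315 = 11161387.632
Vs = sqrt(11161387.632) = 3340.87 m/s

3340.87


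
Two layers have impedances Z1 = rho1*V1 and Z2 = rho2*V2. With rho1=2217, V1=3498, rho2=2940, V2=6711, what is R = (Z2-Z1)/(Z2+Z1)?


Z1 = 2217 * 3498 = 7755066
Z2 = 2940 * 6711 = 19730340
R = (19730340 - 7755066) / (19730340 + 7755066) = 11975274 / 27485406 = 0.4357

0.4357


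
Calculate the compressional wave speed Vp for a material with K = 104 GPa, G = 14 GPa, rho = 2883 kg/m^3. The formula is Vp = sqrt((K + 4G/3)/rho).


First compute the effective modulus:
K + 4G/3 = 104e9 + 4*14e9/3 = 122666666666.67 Pa
Then divide by density:
122666666666.67 / 2883 = 42548271.4765 Pa/(kg/m^3)
Take the square root:
Vp = sqrt(42548271.4765) = 6522.9 m/s

6522.9


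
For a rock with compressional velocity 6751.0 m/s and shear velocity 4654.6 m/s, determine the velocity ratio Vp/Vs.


Vp/Vs = 6751.0 / 4654.6
= 1.4504

1.4504


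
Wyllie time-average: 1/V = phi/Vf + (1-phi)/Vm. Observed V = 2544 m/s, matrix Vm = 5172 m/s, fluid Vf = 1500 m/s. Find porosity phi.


1/V - 1/Vm = 1/2544 - 1/5172 = 0.00019973
1/Vf - 1/Vm = 1/1500 - 1/5172 = 0.00047332
phi = 0.00019973 / 0.00047332 = 0.422

0.422


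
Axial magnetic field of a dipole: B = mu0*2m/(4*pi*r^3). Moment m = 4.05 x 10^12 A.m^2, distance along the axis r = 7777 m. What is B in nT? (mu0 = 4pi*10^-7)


m = 4.05 x 10^12 = 4050000000000 A.m^2
2m = 8100000000000 A.m^2
r^3 = 7777^3 = 470366406433
B = (4pi*10^-7) * 8100000000000 / (4*pi * 470366406433) * 1e9
= 10178760.197631 / 5910798587781.37 * 1e9
= 1722.0618 nT

1722.0618


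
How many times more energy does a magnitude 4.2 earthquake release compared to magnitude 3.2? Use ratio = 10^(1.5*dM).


M2 - M1 = 4.2 - 3.2 = 1.0
1.5 * 1.0 = 1.5
ratio = 10^1.5 = 31.62

31.62


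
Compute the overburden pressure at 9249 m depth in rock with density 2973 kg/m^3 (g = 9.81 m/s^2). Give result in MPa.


P = rho * g * z / 1e6
= 2973 * 9.81 * 9249 / 1e6
= 269748287.37 / 1e6
= 269.7483 MPa

269.7483


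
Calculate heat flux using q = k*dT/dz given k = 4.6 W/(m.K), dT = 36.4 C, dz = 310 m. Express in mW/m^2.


q = k * dT / dz * 1000
= 4.6 * 36.4 / 310 * 1000
= 0.540129 * 1000
= 540.129 mW/m^2

540.129


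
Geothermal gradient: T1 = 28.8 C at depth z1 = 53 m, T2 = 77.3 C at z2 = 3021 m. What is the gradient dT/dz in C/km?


dT = 77.3 - 28.8 = 48.5 C
dz = 3021 - 53 = 2968 m
gradient = dT/dz * 1000 = 48.5/2968 * 1000 = 16.341 C/km

16.341


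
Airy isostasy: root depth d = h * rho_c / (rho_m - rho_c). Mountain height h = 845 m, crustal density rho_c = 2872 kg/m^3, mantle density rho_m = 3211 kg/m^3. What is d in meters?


rho_m - rho_c = 3211 - 2872 = 339
d = 845 * 2872 / 339
= 2426840 / 339
= 7158.82 m

7158.82


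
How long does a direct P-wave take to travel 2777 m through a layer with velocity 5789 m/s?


t = x / V
= 2777 / 5789
= 0.4797 s

0.4797


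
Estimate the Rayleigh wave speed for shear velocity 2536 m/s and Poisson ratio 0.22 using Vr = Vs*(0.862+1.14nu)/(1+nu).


Numerator factor = 0.862 + 1.14*0.22 = 1.1128
Denominator = 1 + 0.22 = 1.22
Vr = 2536 * 1.1128 / 1.22 = 2313.16 m/s

2313.16


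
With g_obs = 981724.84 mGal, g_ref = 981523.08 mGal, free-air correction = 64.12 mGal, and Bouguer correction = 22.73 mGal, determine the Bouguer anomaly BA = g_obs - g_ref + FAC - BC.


BA = g_obs - g_ref + FAC - BC
= 981724.84 - 981523.08 + 64.12 - 22.73
= 243.15 mGal

243.15


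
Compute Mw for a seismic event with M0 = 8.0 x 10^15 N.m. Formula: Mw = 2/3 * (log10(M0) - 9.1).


log10(M0) = log10(8.0 x 10^15) = 15.9031
Mw = 2/3 * (15.9031 - 9.1)
= 2/3 * 6.8031
= 4.54

4.54


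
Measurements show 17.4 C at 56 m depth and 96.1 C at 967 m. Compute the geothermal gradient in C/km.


dT = 96.1 - 17.4 = 78.7 C
dz = 967 - 56 = 911 m
gradient = dT/dz * 1000 = 78.7/911 * 1000 = 86.3886 C/km

86.3886


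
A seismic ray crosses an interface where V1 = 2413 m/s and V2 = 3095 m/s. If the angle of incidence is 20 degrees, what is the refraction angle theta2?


sin(theta1) = sin(20 deg) = 0.34202
sin(theta2) = V2/V1 * sin(theta1) = 3095/2413 * 0.34202 = 0.438687
theta2 = arcsin(0.438687) = 26.0202 degrees

26.0202


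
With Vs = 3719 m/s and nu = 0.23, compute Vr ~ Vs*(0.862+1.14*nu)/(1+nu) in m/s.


Numerator factor = 0.862 + 1.14*0.23 = 1.1242
Denominator = 1 + 0.23 = 1.23
Vr = 3719 * 1.1242 / 1.23 = 3399.11 m/s

3399.11


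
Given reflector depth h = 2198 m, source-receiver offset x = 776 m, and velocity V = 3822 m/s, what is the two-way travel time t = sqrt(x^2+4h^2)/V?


x^2 + 4h^2 = 776^2 + 4*2198^2 = 602176 + 19324816 = 19926992
sqrt(19926992) = 4463.9659
t = 4463.9659 / 3822 = 1.168 s

1.168


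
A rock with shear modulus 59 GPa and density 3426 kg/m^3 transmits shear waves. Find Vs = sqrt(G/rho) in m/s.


Convert G to Pa: G = 59e9 Pa
Compute G/rho = 59e9 / 3426 = 17221249.2703
Vs = sqrt(17221249.2703) = 4149.85 m/s

4149.85


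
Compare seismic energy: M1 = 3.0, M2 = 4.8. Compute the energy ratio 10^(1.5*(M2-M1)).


M2 - M1 = 4.8 - 3.0 = 1.8
1.5 * 1.8 = 2.7
ratio = 10^2.7 = 501.19

501.19


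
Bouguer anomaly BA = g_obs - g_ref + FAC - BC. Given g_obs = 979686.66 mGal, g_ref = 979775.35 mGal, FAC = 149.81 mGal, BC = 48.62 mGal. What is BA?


BA = g_obs - g_ref + FAC - BC
= 979686.66 - 979775.35 + 149.81 - 48.62
= 12.5 mGal

12.5


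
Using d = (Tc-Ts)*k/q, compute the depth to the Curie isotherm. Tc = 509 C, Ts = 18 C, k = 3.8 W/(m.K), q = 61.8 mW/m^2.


T_Curie - T_surf = 509 - 18 = 491 C
Convert q to W/m^2: 61.8 mW/m^2 = 0.0618 W/m^2
d = 491 * 3.8 / 0.0618 = 30190.94 m

30190.94


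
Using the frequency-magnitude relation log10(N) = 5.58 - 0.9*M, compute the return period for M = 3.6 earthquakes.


log10(N) = 5.58 - 0.9*3.6 = 2.34
N = 10^2.34 = 218.776162
T = 1/N = 1/218.776162 = 0.0046 years

0.0046


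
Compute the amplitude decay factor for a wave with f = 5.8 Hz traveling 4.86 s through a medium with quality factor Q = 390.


pi*f*t/Q = pi*5.8*4.86/390 = 0.227065
A/A0 = exp(-0.227065) = 0.796869

0.796869


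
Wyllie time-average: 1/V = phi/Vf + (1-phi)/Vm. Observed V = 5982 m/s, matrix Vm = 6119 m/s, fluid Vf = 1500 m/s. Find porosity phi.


1/V - 1/Vm = 1/5982 - 1/6119 = 3.74e-06
1/Vf - 1/Vm = 1/1500 - 1/6119 = 0.00050324
phi = 3.74e-06 / 0.00050324 = 0.0074

0.0074


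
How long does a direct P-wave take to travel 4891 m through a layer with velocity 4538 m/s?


t = x / V
= 4891 / 4538
= 1.0778 s

1.0778


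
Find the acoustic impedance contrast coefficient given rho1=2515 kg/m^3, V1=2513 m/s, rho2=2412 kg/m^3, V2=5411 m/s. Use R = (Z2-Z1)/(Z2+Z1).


Z1 = 2515 * 2513 = 6320195
Z2 = 2412 * 5411 = 13051332
R = (13051332 - 6320195) / (13051332 + 6320195) = 6731137 / 19371527 = 0.3475

0.3475


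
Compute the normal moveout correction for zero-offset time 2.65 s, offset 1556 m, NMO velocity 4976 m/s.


x/Vnmo = 1556/4976 = 0.312701
(x/Vnmo)^2 = 0.097782
t0^2 = 7.0225
sqrt(7.0225 + 0.097782) = 2.668386
dt = 2.668386 - 2.65 = 0.018386

0.018386


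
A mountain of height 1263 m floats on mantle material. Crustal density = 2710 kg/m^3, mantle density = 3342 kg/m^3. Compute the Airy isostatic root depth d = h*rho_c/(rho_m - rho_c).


rho_m - rho_c = 3342 - 2710 = 632
d = 1263 * 2710 / 632
= 3422730 / 632
= 5415.71 m

5415.71


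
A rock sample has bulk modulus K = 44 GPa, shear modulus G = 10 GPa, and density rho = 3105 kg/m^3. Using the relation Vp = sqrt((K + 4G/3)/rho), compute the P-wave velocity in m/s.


First compute the effective modulus:
K + 4G/3 = 44e9 + 4*10e9/3 = 57333333333.33 Pa
Then divide by density:
57333333333.33 / 3105 = 18464841.6532 Pa/(kg/m^3)
Take the square root:
Vp = sqrt(18464841.6532) = 4297.07 m/s

4297.07


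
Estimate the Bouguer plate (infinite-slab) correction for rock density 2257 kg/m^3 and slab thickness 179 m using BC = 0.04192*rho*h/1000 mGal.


BC = 0.04192 * rho * h / 1000
= 0.04192 * 2257 * 179 / 1000
= 16.9358 mGal

16.9358


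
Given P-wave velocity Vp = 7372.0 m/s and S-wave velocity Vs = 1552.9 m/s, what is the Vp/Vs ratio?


Vp/Vs = 7372.0 / 1552.9
= 4.7472

4.7472


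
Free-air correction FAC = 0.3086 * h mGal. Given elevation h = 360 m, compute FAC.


FAC = 0.3086 * h
= 0.3086 * 360
= 111.096 mGal

111.096


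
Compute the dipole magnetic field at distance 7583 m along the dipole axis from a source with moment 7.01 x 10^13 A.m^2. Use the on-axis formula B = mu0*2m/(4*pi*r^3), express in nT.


m = 7.01 x 10^13 = 70100000000000 A.m^2
2m = 140200000000000 A.m^2
r^3 = 7583^3 = 436036824287
B = (4pi*10^-7) * 140200000000000 / (4*pi * 436036824287) * 1e9
= 176180516.013316 / 5479400335498.65 * 1e9
= 32153.2477 nT

32153.2477


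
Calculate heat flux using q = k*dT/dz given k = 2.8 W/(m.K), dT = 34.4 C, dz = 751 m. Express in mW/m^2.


q = k * dT / dz * 1000
= 2.8 * 34.4 / 751 * 1000
= 0.128256 * 1000
= 128.2557 mW/m^2

128.2557


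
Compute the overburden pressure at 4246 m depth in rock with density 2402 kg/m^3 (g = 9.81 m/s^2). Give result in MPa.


P = rho * g * z / 1e6
= 2402 * 9.81 * 4246 / 1e6
= 100051130.52 / 1e6
= 100.0511 MPa

100.0511


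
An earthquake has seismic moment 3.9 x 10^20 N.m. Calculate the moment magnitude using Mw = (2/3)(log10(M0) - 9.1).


log10(M0) = log10(3.9 x 10^20) = 20.5911
Mw = 2/3 * (20.5911 - 9.1)
= 2/3 * 11.4911
= 7.66

7.66


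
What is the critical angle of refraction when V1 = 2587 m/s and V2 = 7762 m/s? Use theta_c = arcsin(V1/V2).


V1/V2 = 2587/7762 = 0.33329
theta_c = arcsin(0.33329) = 19.4686 degrees

19.4686


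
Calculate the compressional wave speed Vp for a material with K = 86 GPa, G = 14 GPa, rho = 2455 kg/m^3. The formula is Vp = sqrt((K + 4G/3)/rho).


First compute the effective modulus:
K + 4G/3 = 86e9 + 4*14e9/3 = 104666666666.67 Pa
Then divide by density:
104666666666.67 / 2455 = 42634080.1086 Pa/(kg/m^3)
Take the square root:
Vp = sqrt(42634080.1086) = 6529.48 m/s

6529.48


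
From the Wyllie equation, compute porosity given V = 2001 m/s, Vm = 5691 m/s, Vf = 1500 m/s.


1/V - 1/Vm = 1/2001 - 1/5691 = 0.00032403
1/Vf - 1/Vm = 1/1500 - 1/5691 = 0.00049095
phi = 0.00032403 / 0.00049095 = 0.66

0.66


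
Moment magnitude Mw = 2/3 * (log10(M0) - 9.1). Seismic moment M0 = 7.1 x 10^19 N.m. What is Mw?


log10(M0) = log10(7.1 x 10^19) = 19.8513
Mw = 2/3 * (19.8513 - 9.1)
= 2/3 * 10.7513
= 7.17

7.17


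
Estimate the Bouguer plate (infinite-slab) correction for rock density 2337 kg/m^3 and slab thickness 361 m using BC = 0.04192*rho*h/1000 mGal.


BC = 0.04192 * rho * h / 1000
= 0.04192 * 2337 * 361 / 1000
= 35.3661 mGal

35.3661


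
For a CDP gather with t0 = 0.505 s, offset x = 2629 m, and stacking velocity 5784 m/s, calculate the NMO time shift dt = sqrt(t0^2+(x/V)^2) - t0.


x/Vnmo = 2629/5784 = 0.45453
(x/Vnmo)^2 = 0.206597
t0^2 = 0.255025
sqrt(0.255025 + 0.206597) = 0.679428
dt = 0.679428 - 0.505 = 0.174428

0.174428


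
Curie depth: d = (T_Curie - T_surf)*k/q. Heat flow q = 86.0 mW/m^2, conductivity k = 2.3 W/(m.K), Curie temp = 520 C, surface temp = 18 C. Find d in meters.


T_Curie - T_surf = 520 - 18 = 502 C
Convert q to W/m^2: 86.0 mW/m^2 = 0.086 W/m^2
d = 502 * 2.3 / 0.086 = 13425.58 m

13425.58


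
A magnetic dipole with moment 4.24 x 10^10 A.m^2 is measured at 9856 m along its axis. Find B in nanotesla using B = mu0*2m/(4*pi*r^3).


m = 4.24 x 10^10 = 42400000000 A.m^2
2m = 84800000000 A.m^2
r^3 = 9856^3 = 957419094016
B = (4pi*10^-7) * 84800000000 / (4*pi * 957419094016) * 1e9
= 106562.82281 / 12031283168669.04 * 1e9
= 8.8571 nT

8.8571


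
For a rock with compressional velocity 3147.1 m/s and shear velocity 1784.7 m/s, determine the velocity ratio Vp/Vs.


Vp/Vs = 3147.1 / 1784.7
= 1.7634

1.7634


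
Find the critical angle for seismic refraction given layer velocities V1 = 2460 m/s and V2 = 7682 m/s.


V1/V2 = 2460/7682 = 0.320229
theta_c = arcsin(0.320229) = 18.6768 degrees

18.6768


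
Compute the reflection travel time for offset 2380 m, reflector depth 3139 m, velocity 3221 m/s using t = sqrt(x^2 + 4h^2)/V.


x^2 + 4h^2 = 2380^2 + 4*3139^2 = 5664400 + 39413284 = 45077684
sqrt(45077684) = 6713.9917
t = 6713.9917 / 3221 = 2.0844 s

2.0844


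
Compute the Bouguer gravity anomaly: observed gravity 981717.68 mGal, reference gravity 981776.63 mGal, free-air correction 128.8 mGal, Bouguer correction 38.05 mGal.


BA = g_obs - g_ref + FAC - BC
= 981717.68 - 981776.63 + 128.8 - 38.05
= 31.8 mGal

31.8


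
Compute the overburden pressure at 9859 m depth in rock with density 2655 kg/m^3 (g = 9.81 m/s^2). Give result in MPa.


P = rho * g * z / 1e6
= 2655 * 9.81 * 9859 / 1e6
= 256783077.45 / 1e6
= 256.7831 MPa

256.7831


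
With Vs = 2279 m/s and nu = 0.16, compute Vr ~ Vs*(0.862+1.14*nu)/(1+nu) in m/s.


Numerator factor = 0.862 + 1.14*0.16 = 1.0444
Denominator = 1 + 0.16 = 1.16
Vr = 2279 * 1.0444 / 1.16 = 2051.89 m/s

2051.89


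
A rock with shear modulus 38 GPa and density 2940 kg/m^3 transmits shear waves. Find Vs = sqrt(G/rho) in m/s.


Convert G to Pa: G = 38e9 Pa
Compute G/rho = 38e9 / 2940 = 12925170.068
Vs = sqrt(12925170.068) = 3595.16 m/s

3595.16


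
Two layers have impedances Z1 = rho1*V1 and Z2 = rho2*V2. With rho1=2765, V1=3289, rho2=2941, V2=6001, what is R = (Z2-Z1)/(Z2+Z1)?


Z1 = 2765 * 3289 = 9094085
Z2 = 2941 * 6001 = 17648941
R = (17648941 - 9094085) / (17648941 + 9094085) = 8554856 / 26743026 = 0.3199

0.3199


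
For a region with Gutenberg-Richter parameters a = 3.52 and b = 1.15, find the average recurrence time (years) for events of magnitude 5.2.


log10(N) = 3.52 - 1.15*5.2 = -2.46
N = 10^-2.46 = 0.003467
T = 1/N = 1/0.003467 = 288.4032 years

288.4032


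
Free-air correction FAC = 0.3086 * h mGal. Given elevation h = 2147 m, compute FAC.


FAC = 0.3086 * h
= 0.3086 * 2147
= 662.5642 mGal

662.5642


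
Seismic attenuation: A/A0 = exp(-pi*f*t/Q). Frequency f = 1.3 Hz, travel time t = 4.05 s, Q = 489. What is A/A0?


pi*f*t/Q = pi*1.3*4.05/489 = 0.033825
A/A0 = exp(-0.033825) = 0.966741

0.966741


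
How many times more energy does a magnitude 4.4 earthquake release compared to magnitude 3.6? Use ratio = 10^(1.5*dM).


M2 - M1 = 4.4 - 3.6 = 0.8
1.5 * 0.8 = 1.2
ratio = 10^1.2 = 15.85

15.85


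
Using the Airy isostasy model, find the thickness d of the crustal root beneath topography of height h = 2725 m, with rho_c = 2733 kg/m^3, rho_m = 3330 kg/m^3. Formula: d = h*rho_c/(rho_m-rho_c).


rho_m - rho_c = 3330 - 2733 = 597
d = 2725 * 2733 / 597
= 7447425 / 597
= 12474.75 m

12474.75


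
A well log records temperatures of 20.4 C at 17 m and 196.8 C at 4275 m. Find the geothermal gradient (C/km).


dT = 196.8 - 20.4 = 176.4 C
dz = 4275 - 17 = 4258 m
gradient = dT/dz * 1000 = 176.4/4258 * 1000 = 41.4279 C/km

41.4279


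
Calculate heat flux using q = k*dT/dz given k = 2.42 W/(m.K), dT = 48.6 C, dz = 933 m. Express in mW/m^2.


q = k * dT / dz * 1000
= 2.42 * 48.6 / 933 * 1000
= 0.126058 * 1000
= 126.0579 mW/m^2

126.0579


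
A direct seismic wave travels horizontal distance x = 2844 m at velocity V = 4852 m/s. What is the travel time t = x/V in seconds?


t = x / V
= 2844 / 4852
= 0.5862 s

0.5862


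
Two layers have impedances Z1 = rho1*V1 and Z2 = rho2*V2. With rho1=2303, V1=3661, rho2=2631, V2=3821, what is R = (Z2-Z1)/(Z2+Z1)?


Z1 = 2303 * 3661 = 8431283
Z2 = 2631 * 3821 = 10053051
R = (10053051 - 8431283) / (10053051 + 8431283) = 1621768 / 18484334 = 0.0877

0.0877


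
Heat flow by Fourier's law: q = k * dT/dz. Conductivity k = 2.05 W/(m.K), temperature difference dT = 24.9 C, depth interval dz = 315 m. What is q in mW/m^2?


q = k * dT / dz * 1000
= 2.05 * 24.9 / 315 * 1000
= 0.162048 * 1000
= 162.0476 mW/m^2

162.0476


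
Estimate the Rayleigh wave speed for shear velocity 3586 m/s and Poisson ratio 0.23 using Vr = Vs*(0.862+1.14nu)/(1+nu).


Numerator factor = 0.862 + 1.14*0.23 = 1.1242
Denominator = 1 + 0.23 = 1.23
Vr = 3586 * 1.1242 / 1.23 = 3277.55 m/s

3277.55


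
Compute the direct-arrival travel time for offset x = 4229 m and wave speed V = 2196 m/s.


t = x / V
= 4229 / 2196
= 1.9258 s

1.9258


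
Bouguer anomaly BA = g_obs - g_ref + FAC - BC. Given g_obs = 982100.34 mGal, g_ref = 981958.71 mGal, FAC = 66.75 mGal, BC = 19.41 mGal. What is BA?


BA = g_obs - g_ref + FAC - BC
= 982100.34 - 981958.71 + 66.75 - 19.41
= 188.97 mGal

188.97


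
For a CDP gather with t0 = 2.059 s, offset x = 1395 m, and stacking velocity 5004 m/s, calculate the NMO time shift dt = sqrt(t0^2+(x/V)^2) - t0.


x/Vnmo = 1395/5004 = 0.278777
(x/Vnmo)^2 = 0.077717
t0^2 = 4.239481
sqrt(4.239481 + 0.077717) = 2.077787
dt = 2.077787 - 2.059 = 0.018787

0.018787


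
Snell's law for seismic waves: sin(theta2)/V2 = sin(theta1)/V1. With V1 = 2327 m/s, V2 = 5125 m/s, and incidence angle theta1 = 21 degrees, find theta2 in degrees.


sin(theta1) = sin(21 deg) = 0.358368
sin(theta2) = V2/V1 * sin(theta1) = 5125/2327 * 0.358368 = 0.789272
theta2 = arcsin(0.789272) = 52.1175 degrees

52.1175


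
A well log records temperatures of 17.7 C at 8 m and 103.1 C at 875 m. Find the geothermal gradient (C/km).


dT = 103.1 - 17.7 = 85.4 C
dz = 875 - 8 = 867 m
gradient = dT/dz * 1000 = 85.4/867 * 1000 = 98.5006 C/km

98.5006


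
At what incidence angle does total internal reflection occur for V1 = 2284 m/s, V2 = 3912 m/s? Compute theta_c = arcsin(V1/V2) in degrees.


V1/V2 = 2284/3912 = 0.583845
theta_c = arcsin(0.583845) = 35.7214 degrees

35.7214


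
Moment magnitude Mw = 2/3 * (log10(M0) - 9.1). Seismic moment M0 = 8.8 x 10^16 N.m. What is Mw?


log10(M0) = log10(8.8 x 10^16) = 16.9445
Mw = 2/3 * (16.9445 - 9.1)
= 2/3 * 7.8445
= 5.23

5.23


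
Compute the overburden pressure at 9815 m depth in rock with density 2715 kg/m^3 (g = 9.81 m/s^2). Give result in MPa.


P = rho * g * z / 1e6
= 2715 * 9.81 * 9815 / 1e6
= 261414182.25 / 1e6
= 261.4142 MPa

261.4142


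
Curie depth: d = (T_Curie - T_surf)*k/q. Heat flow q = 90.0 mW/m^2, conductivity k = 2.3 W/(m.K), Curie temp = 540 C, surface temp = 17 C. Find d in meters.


T_Curie - T_surf = 540 - 17 = 523 C
Convert q to W/m^2: 90.0 mW/m^2 = 0.09 W/m^2
d = 523 * 2.3 / 0.09 = 13365.56 m

13365.56


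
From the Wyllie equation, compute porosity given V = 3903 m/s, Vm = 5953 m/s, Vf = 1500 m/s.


1/V - 1/Vm = 1/3903 - 1/5953 = 8.823e-05
1/Vf - 1/Vm = 1/1500 - 1/5953 = 0.00049868
phi = 8.823e-05 / 0.00049868 = 0.1769

0.1769


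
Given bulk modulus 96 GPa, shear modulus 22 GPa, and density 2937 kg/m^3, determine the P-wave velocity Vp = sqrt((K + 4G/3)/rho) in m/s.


First compute the effective modulus:
K + 4G/3 = 96e9 + 4*22e9/3 = 125333333333.33 Pa
Then divide by density:
125333333333.33 / 2937 = 42673930.3144 Pa/(kg/m^3)
Take the square root:
Vp = sqrt(42673930.3144) = 6532.53 m/s

6532.53


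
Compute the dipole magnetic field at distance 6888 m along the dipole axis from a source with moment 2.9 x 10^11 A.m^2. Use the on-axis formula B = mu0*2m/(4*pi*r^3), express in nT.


m = 2.9 x 10^11 = 290000000000 A.m^2
2m = 580000000000 A.m^2
r^3 = 6888^3 = 326798019072
B = (4pi*10^-7) * 580000000000 / (4*pi * 326798019072) * 1e9
= 728849.495633 / 4106665023697.17 * 1e9
= 177.4797 nT

177.4797
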